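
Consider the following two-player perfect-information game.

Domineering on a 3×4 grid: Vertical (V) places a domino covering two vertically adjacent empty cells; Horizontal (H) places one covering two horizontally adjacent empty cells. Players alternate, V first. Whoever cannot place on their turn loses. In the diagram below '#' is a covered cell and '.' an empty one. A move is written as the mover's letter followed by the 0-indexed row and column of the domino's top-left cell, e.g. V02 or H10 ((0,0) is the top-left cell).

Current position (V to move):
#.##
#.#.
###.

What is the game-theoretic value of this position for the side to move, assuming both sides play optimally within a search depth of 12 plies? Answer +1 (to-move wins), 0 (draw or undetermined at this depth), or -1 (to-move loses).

ply 1, V at #.##/#.#./###. | V01=+1→####/###./###.*; V13=+1→#.##/#.##/####
ply 2: ####/###./###. is terminal -1 (H); from #.##/#.#./###. depth 12

value(#.##/#.#./###., V) = +1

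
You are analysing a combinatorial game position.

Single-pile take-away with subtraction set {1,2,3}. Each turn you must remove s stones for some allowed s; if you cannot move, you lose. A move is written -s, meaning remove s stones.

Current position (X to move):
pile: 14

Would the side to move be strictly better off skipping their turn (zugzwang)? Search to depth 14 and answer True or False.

zugzwang(14, X) = False

p1 X@[14]: -1[13]-1 -2[12]+1* -3[11]-1
p2 O@[12]: -1[11]-1* -2[10]-1 -3[9]-1
p3 X@[11]: -1[10]-1 -2[9]-1 -3[8]+1*
p4 O@[8]: -1[7]-1* -2[6]-1 -3[5]-1
p5 X@[7]: -1[6]-1 -2[5]-1 -3[4]+1*
p6 O@[4]: -1[3]-1* -2[2]-1 -3[1]-1
p7 X@[3]: -1[2]-1 -2[1]-1 -3[0]+1*
p8 O@[0] terminal -1; root [14] d14
if X skipped the turn, O would face:
~ p1 O@[14]: -1[13]-1 -2[12]+1* -3[11]-1
~ p2 X@[12]: -1[11]-1* -2[10]-1 -3[9]-1
~ p3 O@[11]: -1[10]-1 -2[9]-1 -3[8]+1*
~ p4 X@[8]: -1[7]-1* -2[6]-1 -3[5]-1
~ p5 O@[7]: -1[6]-1 -2[5]-1 -3[4]+1*
~ p6 X@[4]: -1[3]-1* -2[2]-1 -3[1]-1
~ p7 O@[3]: -1[2]-1 -2[1]-1 -3[0]+1*
~ p8 X@[0] terminal -1; root [14] d14
compare (X): move=+1 vs pass=-1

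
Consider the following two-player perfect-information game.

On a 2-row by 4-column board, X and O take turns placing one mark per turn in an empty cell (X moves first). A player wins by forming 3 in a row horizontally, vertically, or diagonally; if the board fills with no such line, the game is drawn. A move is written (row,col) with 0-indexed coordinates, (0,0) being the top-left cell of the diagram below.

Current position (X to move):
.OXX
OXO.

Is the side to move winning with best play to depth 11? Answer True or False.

X winning at [.OXX/OXO.]: False

p1 X@[.OXX/OXO.]: (0,0)[XOXX/OXO.]+0* (1,3)[.OXX/OXOX]+0
p2 O@[XOXX/OXO.]: (1,3)[XOXX/OXOO]+0*
p3 X@[XOXX/OXOO] terminal +0; root [.OXX/OXO.] d11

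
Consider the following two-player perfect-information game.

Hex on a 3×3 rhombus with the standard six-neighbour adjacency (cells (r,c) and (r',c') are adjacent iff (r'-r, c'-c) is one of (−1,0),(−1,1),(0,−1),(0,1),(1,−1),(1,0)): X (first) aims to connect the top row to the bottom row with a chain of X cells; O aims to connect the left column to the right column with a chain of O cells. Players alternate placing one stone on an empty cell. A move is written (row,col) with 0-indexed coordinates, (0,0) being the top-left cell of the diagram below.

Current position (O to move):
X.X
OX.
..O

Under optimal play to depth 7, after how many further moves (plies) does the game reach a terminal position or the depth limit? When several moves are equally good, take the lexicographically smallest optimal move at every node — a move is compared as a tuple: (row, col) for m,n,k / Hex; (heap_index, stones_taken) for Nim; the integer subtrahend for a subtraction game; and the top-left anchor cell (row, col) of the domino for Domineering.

PV length from [X.X/OX./..O]: 4 plies

p1 O@[X.X/OX./..O]: (0,1)[XOX/OX./..O]-1* (1,2)[X.X/OXO/..O]-1 (2,0)[X.X/OX./O.O]-1 (2,1)[X.X/OX./.OO]-1
p2 X@[XOX/OX./..O]: (1,2)[XOX/OXX/..O]+1* (2,0)[XOX/OX./X.O]+1 (2,1)[XOX/OX./.XO]+1
p3 O@[XOX/OXX/..O]: (2,0)[XOX/OXX/O.O]-1* (2,1)[XOX/OXX/.OO]-1
p4 X@[XOX/OXX/O.O]: (2,1)[XOX/OXX/OXO]+1*
p5 O@[XOX/OXX/OXO] terminal -1; root [X.X/OX./..O] d7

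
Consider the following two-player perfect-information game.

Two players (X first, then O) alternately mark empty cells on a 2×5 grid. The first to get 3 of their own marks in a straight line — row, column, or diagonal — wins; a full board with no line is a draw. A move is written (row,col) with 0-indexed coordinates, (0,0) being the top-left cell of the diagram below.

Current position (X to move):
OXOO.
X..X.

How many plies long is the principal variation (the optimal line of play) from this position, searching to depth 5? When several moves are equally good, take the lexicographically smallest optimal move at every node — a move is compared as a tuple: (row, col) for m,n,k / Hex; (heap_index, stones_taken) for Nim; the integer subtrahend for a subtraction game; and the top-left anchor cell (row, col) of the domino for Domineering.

ply 1, X at OXOO./X..X. | (0,4)=+0→OXOOX/X..X.*; (1,1)=-1→OXOO./XX.X.; (1,2)=-1→OXOO./X.XX.; (1,4)=-1→OXOO./X..XX
ply 2, O at OXOOX/X..X. | (1,1)=+0→OXOOX/XO.X.*; (1,2)=+0→OXOOX/X.OX.; (1,4)=+0→OXOOX/X..XO
ply 3, X at OXOOX/XO.X. | (1,2)=+0→OXOOX/XOXX.*; (1,4)=+0→OXOOX/XO.XX
ply 4, O at OXOOX/XOXX. | (1,4)=+0→OXOOX/XOXXO*
ply 5: OXOOX/XOXXO is terminal +0 (X); from OXOO./X..X. depth 5

PV length from [OXOO./X..X.]: 4 plies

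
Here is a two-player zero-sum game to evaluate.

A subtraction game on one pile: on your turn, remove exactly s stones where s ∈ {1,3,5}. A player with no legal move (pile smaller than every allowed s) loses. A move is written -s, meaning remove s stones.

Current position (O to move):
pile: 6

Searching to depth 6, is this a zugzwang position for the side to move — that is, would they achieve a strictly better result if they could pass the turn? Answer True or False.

p1 O@[6]: -1[5]-1* -3[3]-1 -5[1]-1
p2 X@[5]: -1[4]+1* -3[2]+1 -5[0]+1
p3 O@[4]: -1[3]-1* -3[1]-1
p4 X@[3]: -1[2]+1* -3[0]+1
p5 O@[2]: -1[1]-1*
p6 X@[1]: -1[0]+1*
p7 O@[0] terminal -1; root [6] d6
if O skipped the turn, X would face:
~ p1 X@[6]: -1[5]-1* -3[3]-1 -5[1]-1
~ p2 O@[5]: -1[4]+1* -3[2]+1 -5[0]+1
~ p3 X@[4]: -1[3]-1* -3[1]-1
~ p4 O@[3]: -1[2]+1* -3[0]+1
~ p5 X@[2]: -1[1]-1*
~ p6 O@[1]: -1[0]+1*
~ p7 X@[0] terminal -1; root [6] d6
compare (O): move=-1 vs pass=+1

zugzwang(6, O) = True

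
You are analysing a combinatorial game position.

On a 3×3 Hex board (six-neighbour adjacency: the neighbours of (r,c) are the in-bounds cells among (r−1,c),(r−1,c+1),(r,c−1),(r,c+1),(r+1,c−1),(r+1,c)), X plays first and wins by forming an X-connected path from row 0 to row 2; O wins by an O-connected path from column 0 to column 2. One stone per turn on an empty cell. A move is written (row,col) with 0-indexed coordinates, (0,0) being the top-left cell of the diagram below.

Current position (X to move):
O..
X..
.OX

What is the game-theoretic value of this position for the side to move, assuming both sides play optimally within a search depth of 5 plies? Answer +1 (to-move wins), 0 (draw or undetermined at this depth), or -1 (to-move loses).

value(O../X../.OX, X) = +1

[O../X../.OX] X move#1: (0,1):+1/OX./X../.OX*, (0,2):+1/O.X/X../.OX, (1,1):+1/O../XX./.OX, (1,2):+1/O../X.X/.OX, (2,0):+1/O../X../XOX
[OX./X../.OX] O move#2: (0,2):-1/OXO/X../.OX*, (1,1):-1/OX./XO./.OX, (1,2):-1/OX./X.O/.OX, (2,0):-1/OX./X../OOX
[OXO/X../.OX] X move#3: (1,1):+1/OXO/XX./.OX*, (1,2):+1/OXO/X.X/.OX, (2,0):+1/OXO/X../XOX
[OXO/XX./.OX] O move#4: (1,2):-1/OXO/XXO/.OX*, (2,0):-1/OXO/XX./OOX
[OXO/XXO/.OX] X move#5: (2,0):+1/OXO/XXO/XOX*
[OXO/XXO/XOX] end (terminal -1, O#6); searched O../X../.OX to 5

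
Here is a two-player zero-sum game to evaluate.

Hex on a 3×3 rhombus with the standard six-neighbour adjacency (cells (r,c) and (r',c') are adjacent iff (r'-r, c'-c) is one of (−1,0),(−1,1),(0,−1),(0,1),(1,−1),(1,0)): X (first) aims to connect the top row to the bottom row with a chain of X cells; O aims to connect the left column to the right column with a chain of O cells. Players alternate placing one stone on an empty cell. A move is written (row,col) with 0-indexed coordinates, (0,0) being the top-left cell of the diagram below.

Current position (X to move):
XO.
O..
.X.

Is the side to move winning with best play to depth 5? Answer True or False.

X winning at [XO./O../.X.]: True

p1 X@[XO./O../.X.]: (0,2)[XOX/O../.X.]+1* (1,1)[XO./OX./.X.]-1 (1,2)[XO./O.X/.X.]-1 (2,0)[XO./O../XX.]-1 (2,2)[XO./O../.XX]-1
p2 O@[XOX/O../.X.]: (1,1)[XOX/OO./.X.]-1* (1,2)[XOX/O.O/.X.]-1 (2,0)[XOX/O../OX.]-1 (2,2)[XOX/O../.XO]-1
p3 X@[XOX/OO./.X.]: (1,2)[XOX/OOX/.X.]+1* (2,0)[XOX/OO./XX.]-1 (2,2)[XOX/OO./.XX]-1
p4 O@[XOX/OOX/.X.] terminal -1; root [XO./O../.X.] d5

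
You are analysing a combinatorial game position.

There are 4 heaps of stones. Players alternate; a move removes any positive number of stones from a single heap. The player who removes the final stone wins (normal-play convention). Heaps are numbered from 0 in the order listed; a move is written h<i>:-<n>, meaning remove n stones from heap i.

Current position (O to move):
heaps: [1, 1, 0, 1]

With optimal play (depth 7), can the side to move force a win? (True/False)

O winning at [(1,1,0,1)]: True

p1 O@[(1,1,0,1)]: h0:-1[(0,1,0,1)]+1* h1:-1[(1,0,0,1)]+1 h3:-1[(1,1,0,0)]+1
p2 X@[(0,1,0,1)]: h1:-1[(0,0,0,1)]-1* h3:-1[(0,1,0,0)]-1
p3 O@[(0,0,0,1)]: h3:-1[(0,0,0,0)]+1*
p4 X@[(0,0,0,0)] terminal -1; root [(1,1,0,1)] d7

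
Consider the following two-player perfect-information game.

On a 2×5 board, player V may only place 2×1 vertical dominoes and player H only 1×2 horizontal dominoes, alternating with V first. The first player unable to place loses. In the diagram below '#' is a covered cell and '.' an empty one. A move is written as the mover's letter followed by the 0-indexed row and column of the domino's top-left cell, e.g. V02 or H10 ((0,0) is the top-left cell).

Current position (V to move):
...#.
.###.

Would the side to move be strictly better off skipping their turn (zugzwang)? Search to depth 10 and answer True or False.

zugzwang(...#./.###., V) = False

p1 V@[...#./.###.]: V00[#..#./####.]+1* V04[...##/.####]-1
p2 H@[#..#./####.]: H01[####./####.]-1*
p3 V@[####./####.]: V04[#####/#####]+1*
p4 H@[#####/#####] terminal -1; root [...#./.###.] d10
suppose V passes — search the same position with H to move:
pass> p1 H@[...#./.###.]: H00[##.#./.###.]-1* H01[.###./.###.]-1
pass> p2 V@[##.#./.###.]: V04[##.##/.####]+1*
pass> p3 H@[##.##/.####] terminal -1; root [...#./.###.] d10
for V: play +1, pass +1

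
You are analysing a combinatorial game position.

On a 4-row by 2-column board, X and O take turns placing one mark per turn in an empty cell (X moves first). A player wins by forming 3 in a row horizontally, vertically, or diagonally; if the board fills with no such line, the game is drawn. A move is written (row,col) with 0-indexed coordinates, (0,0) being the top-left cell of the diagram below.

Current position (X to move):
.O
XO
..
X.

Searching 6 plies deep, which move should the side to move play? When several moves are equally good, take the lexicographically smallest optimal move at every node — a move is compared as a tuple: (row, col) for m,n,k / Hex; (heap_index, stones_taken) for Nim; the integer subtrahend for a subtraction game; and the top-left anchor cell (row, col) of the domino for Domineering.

X's best at [.O/XO/../X.]: (2,0)

[.O/XO/../X.] X move#1: (0,0):-1/XO/XO/../X., (2,0):+1/.O/XO/X./X.*, (2,1):+0/.O/XO/.X/X., (3,1):-1/.O/XO/../XX
[.O/XO/X./X.] end (terminal -1, O#2); searched .O/XO/../X. to 6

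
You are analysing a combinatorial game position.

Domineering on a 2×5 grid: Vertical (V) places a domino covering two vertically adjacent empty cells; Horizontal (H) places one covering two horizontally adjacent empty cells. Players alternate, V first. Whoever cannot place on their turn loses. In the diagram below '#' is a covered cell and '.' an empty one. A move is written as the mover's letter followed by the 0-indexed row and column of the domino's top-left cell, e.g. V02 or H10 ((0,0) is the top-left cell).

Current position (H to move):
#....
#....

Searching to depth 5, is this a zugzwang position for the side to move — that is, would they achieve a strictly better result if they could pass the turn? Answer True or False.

zugzwang(#..../#...., H) = False

[#..../#....] H move#1: H01:-1/###../#...., H02:+1/#.##./#....*, H03:-1/#..##/#...., H11:-1/#..../###.., H12:+1/#..../#.##., H13:-1/#..../#..##
[#.##./#....] V move#2: V01:-1/####./##...*, V04:-1/#.###/#...#
[####./##...] H move#3: H12:-1/####./####., H13:+1/####./##.##*
[####./##.##] end (terminal -1, V#4); searched #..../#.... to 5
if H skipped the turn, V would face:
~ [#..../#....] V move#1: V01:-1/##.../##...*, V02:-1/#.#../#.#.., V03:-1/#..#./#..#., V04:-1/#...#/#...#
~ [##.../##...] H move#2: H02:+1/####./##...*, H03:+1/##.##/##..., H12:+1/##.../####., H13:+1/##.../##.##
~ [####./##...] V move#3: V04:-1/#####/##..#*
~ [#####/##..#] H move#4: H12:+1/#####/#####*
~ [#####/#####] end (terminal -1, V#5); searched #..../#.... to 5
compare (H): move=+1 vs pass=+1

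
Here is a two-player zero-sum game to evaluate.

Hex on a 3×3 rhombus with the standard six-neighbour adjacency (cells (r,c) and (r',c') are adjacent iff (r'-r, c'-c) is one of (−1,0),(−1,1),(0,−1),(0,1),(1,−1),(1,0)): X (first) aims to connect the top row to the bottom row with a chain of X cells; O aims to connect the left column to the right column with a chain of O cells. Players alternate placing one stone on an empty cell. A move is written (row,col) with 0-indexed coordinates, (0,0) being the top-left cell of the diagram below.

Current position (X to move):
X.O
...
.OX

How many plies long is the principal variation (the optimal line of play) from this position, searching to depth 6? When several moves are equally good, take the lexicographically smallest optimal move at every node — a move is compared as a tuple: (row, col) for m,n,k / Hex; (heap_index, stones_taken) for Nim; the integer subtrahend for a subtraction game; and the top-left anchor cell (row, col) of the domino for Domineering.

[X.O/.../.OX] X move#1: (0,1):-1/XXO/.../.OX, (1,0):-1/X.O/X../.OX, (1,1):+1/X.O/.X./.OX*, (1,2):-1/X.O/..X/.OX, (2,0):-1/X.O/.../XOX
[X.O/.X./.OX] O move#2: (0,1):-1/XOO/.X./.OX*, (1,0):-1/X.O/OX./.OX, (1,2):-1/X.O/.XO/.OX, (2,0):-1/X.O/.X./OOX
[XOO/.X./.OX] X move#3: (1,0):+1/XOO/XX./.OX*, (1,2):-1/XOO/.XX/.OX, (2,0):-1/XOO/.X./XOX
[XOO/XX./.OX] O move#4: (1,2):-1/XOO/XXO/.OX*, (2,0):-1/XOO/XX./OOX
[XOO/XXO/.OX] X move#5: (2,0):+1/XOO/XXO/XOX*
[XOO/XXO/XOX] end (terminal -1, O#6); searched X.O/.../.OX to 6

PV length from [X.O/.../.OX]: 5 plies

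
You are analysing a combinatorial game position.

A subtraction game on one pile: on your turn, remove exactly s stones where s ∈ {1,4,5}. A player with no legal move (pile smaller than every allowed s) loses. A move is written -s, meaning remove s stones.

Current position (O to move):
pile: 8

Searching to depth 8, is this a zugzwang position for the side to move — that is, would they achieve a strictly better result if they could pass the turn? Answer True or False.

p1 O@[8]: -1[7]-1* -4[4]-1 -5[3]-1
p2 X@[7]: -1[6]-1 -4[3]-1 -5[2]+1*
p3 O@[2]: -1[1]-1*
p4 X@[1]: -1[0]+1*
p5 O@[0] terminal -1; root [8] d8
pass branch (X moves first from the same position):
  | p1 X@[8]: -1[7]-1* -4[4]-1 -5[3]-1
  | p2 O@[7]: -1[6]-1 -4[3]-1 -5[2]+1*
  | p3 X@[2]: -1[1]-1*
  | p4 O@[1]: -1[0]+1*
  | p5 X@[0] terminal -1; root [8] d8
O moving scores -1; O passing scores +1

zugzwang(8, O) = True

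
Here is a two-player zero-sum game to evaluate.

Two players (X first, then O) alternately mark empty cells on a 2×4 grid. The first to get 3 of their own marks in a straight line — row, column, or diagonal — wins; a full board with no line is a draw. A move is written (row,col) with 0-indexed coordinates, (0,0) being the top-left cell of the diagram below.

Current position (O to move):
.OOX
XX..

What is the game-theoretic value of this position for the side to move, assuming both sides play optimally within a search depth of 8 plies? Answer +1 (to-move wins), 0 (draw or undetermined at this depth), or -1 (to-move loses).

ply 1, O at .OOX/XX.. | (0,0)=+1→OOOX/XX..*; (1,2)=+0→.OOX/XXO.; (1,3)=-1→.OOX/XX.O
ply 2: OOOX/XX.. is terminal -1 (X); from .OOX/XX.. depth 8

value(.OOX/XX.., O) = +1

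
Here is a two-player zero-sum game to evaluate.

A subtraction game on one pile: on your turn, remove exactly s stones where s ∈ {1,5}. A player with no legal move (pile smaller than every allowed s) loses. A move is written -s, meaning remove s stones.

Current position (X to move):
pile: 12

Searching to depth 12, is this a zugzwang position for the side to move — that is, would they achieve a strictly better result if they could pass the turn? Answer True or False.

[12] X move#1: -1:-1/11*, -5:-1/7
[11] O move#2: -1:+1/10*, -5:+1/6
[10] X move#3: -1:-1/9*, -5:-1/5
[9] O move#4: -1:+1/8*, -5:+1/4
[8] X move#5: -1:-1/7*, -5:-1/3
[7] O move#6: -1:+1/6*, -5:+1/2
[6] X move#7: -1:-1/5*, -5:-1/1
[5] O move#8: -1:+1/4*, -5:+1/0
[4] X move#9: -1:-1/3*
[3] O move#10: -1:+1/2*
[2] X move#11: -1:-1/1*
[1] O move#12: -1:+1/0*
[0] end (terminal -1, X#13); searched 12 to 12
if X skipped the turn, O would face:
~ [12] O move#1: -1:-1/11*, -5:-1/7
~ [11] X move#2: -1:+1/10*, -5:+1/6
~ [10] O move#3: -1:-1/9*, -5:-1/5
~ [9] X move#4: -1:+1/8*, -5:+1/4
~ [8] O move#5: -1:-1/7*, -5:-1/3
~ [7] X move#6: -1:+1/6*, -5:+1/2
~ [6] O move#7: -1:-1/5*, -5:-1/1
~ [5] X move#8: -1:+1/4*, -5:+1/0
~ [4] O move#9: -1:-1/3*
~ [3] X move#10: -1:+1/2*
~ [2] O move#11: -1:-1/1*
~ [1] X move#12: -1:+1/0*
~ [0] end (terminal -1, O#13); searched 12 to 12
compare (X): move=-1 vs pass=+1

zugzwang(12, X) = True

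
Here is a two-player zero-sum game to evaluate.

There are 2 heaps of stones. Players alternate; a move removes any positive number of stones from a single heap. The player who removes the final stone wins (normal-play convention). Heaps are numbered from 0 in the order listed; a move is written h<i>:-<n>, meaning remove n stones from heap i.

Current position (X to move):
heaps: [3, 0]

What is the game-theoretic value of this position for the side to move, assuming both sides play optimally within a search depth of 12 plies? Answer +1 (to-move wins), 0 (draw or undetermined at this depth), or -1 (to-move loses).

value((3,0), X) = +1

ply 1, X at (3,0) | h0:-1=-1→(2,0); h0:-2=-1→(1,0); h0:-3=+1→(0,0)*
ply 2: (0,0) is terminal -1 (O); from (3,0) depth 12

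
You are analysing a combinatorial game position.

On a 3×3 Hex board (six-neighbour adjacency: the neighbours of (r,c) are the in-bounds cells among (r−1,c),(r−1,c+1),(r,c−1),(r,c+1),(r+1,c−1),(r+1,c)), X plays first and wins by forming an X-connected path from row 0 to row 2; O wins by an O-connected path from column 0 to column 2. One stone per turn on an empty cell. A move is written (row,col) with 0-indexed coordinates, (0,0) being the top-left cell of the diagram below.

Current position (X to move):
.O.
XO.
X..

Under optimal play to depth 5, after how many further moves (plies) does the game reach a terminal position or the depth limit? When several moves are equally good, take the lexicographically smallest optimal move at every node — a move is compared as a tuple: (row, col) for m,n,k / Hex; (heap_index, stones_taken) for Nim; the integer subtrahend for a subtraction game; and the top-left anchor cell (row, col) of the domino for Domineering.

p1 X@[.O./XO./X..]: (0,0)[XO./XO./X..]+1* (0,2)[.OX/XO./X..]+1 (1,2)[.O./XOX/X..]+1 (2,1)[.O./XO./XX.]-1 (2,2)[.O./XO./X.X]-1
p2 O@[XO./XO./X..] terminal -1; root [.O./XO./X..] d5

PV length from [.O./XO./X..]: 1 ply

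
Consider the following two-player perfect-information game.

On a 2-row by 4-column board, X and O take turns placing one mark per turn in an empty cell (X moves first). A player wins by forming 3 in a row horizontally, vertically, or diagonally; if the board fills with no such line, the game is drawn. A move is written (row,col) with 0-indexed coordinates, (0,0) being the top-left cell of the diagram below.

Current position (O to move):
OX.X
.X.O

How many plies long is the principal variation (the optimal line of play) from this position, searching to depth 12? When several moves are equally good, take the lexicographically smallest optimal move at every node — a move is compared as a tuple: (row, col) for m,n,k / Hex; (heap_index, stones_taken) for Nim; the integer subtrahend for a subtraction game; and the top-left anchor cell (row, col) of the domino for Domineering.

PV length from [OX.X/.X.O]: 3 plies

p1 O@[OX.X/.X.O]: (0,2)[OXOX/.X.O]+0* (1,0)[OX.X/OX.O]-1 (1,2)[OX.X/.XOO]-1
p2 X@[OXOX/.X.O]: (1,0)[OXOX/XX.O]+0* (1,2)[OXOX/.XXO]+0
p3 O@[OXOX/XX.O]: (1,2)[OXOX/XXOO]+0*
p4 X@[OXOX/XXOO] terminal +0; root [OX.X/.X.O] d12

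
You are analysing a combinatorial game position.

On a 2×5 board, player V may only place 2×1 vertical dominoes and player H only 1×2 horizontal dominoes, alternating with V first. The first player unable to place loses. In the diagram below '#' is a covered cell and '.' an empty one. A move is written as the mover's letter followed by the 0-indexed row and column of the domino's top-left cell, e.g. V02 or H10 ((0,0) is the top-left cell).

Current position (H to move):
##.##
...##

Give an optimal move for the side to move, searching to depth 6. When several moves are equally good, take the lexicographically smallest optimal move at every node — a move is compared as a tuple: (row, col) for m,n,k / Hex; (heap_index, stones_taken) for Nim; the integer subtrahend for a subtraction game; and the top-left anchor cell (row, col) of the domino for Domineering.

ply 1, H at ##.##/...## | H10=-1→##.##/##.##; H11=+1→##.##/.####*
ply 2: ##.##/.#### is terminal -1 (V); from ##.##/...## depth 6

H's best at [##.##/...##]: H11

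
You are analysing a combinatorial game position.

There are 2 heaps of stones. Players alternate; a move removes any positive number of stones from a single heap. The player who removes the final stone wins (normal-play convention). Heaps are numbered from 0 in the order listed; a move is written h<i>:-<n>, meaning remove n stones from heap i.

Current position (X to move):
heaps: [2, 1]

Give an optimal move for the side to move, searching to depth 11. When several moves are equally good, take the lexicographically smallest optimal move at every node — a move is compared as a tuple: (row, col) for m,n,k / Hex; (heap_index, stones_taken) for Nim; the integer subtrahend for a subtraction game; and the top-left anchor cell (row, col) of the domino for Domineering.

X's best at [(2,1)]: h0:-1

ply 1, X at (2,1) | h0:-1=+1→(1,1)*; h0:-2=-1→(0,1); h1:-1=-1→(2,0)
ply 2, O at (1,1) | h0:-1=-1→(0,1)*; h1:-1=-1→(1,0)
ply 3, X at (0,1) | h1:-1=+1→(0,0)*
ply 4: (0,0) is terminal -1 (O); from (2,1) depth 11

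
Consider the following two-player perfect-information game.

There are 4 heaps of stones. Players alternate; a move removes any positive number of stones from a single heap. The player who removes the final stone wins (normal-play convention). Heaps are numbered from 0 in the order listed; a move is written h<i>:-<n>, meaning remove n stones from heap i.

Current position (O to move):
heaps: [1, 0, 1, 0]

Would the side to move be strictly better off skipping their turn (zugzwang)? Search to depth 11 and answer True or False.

zugzwang((1,0,1,0), O) = True

p1 O@[(1,0,1,0)]: h0:-1[(0,0,1,0)]-1* h2:-1[(1,0,0,0)]-1
p2 X@[(0,0,1,0)]: h2:-1[(0,0,0,0)]+1*
p3 O@[(0,0,0,0)] terminal -1; root [(1,0,1,0)] d11
if O skipped the turn, X would face:
~ p1 X@[(1,0,1,0)]: h0:-1[(0,0,1,0)]-1* h2:-1[(1,0,0,0)]-1
~ p2 O@[(0,0,1,0)]: h2:-1[(0,0,0,0)]+1*
~ p3 X@[(0,0,0,0)] terminal -1; root [(1,0,1,0)] d11
compare (O): move=-1 vs pass=+1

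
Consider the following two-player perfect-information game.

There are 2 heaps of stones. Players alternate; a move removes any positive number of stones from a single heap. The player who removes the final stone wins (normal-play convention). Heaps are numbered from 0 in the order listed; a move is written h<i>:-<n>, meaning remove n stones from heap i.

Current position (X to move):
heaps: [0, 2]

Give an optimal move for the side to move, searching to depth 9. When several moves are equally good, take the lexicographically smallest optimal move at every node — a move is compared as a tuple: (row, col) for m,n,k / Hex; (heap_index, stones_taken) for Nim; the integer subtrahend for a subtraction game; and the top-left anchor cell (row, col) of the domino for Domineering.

X's best at [(0,2)]: h1:-2

ply 1, X at (0,2) | h1:-1=-1→(0,1); h1:-2=+1→(0,0)*
ply 2: (0,0) is terminal -1 (O); from (0,2) depth 9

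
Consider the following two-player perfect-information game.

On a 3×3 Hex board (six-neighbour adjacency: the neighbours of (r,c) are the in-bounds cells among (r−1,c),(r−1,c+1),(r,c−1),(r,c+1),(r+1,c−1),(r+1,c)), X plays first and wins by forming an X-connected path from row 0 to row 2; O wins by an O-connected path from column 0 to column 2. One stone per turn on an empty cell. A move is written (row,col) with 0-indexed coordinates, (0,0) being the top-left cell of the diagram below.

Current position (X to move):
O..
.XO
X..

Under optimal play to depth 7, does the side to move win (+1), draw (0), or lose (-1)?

[O../.XO/X..] X move#1: (0,1):+1/OX./.XO/X..*, (0,2):+1/O.X/.XO/X.., (1,0):+1/O../XXO/X.., (2,1):+1/O../.XO/XX., (2,2):+1/O../.XO/X.X
[OX./.XO/X..] end (terminal -1, O#2); searched O../.XO/X.. to 7

value(O../.XO/X.., X) = +1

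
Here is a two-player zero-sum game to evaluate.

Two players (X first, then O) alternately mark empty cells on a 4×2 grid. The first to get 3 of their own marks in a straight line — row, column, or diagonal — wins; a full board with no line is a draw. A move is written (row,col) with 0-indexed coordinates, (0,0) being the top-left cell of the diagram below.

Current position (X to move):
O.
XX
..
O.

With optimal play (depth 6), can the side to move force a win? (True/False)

ply 1, X at O./XX/../O. | (0,1)=+0→OX/XX/../O.; (2,0)=+0→O./XX/X./O.; (2,1)=+1→O./XX/.X/O.*; (3,1)=+0→O./XX/../OX
ply 2, O at O./XX/.X/O. | (0,1)=-1→OO/XX/.X/O.*; (2,0)=-1→O./XX/OX/O.; (3,1)=-1→O./XX/.X/OO
ply 3, X at OO/XX/.X/O. | (2,0)=+0→OO/XX/XX/O.; (3,1)=+1→OO/XX/.X/OX*
ply 4: OO/XX/.X/OX is terminal -1 (O); from O./XX/../O. depth 6

X winning at [O./XX/../O.]: True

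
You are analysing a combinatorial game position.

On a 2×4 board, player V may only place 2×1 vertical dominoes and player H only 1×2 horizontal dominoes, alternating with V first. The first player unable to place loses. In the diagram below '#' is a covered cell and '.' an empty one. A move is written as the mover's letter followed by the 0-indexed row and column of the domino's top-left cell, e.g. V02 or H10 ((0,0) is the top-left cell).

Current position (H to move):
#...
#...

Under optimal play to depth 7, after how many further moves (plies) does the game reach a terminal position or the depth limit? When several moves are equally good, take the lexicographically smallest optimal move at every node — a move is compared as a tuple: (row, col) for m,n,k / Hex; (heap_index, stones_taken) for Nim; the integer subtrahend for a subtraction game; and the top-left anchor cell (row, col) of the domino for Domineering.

[#.../#...] H move#1: H01:+1/###./#...*, H02:+1/#.##/#..., H11:+1/#.../###., H12:+1/#.../#.##
[###./#...] V move#2: V03:-1/####/#..#*
[####/#..#] H move#3: H11:+1/####/####*
[####/####] end (terminal -1, V#4); searched #.../#... to 7

PV length from [#.../#...]: 3 plies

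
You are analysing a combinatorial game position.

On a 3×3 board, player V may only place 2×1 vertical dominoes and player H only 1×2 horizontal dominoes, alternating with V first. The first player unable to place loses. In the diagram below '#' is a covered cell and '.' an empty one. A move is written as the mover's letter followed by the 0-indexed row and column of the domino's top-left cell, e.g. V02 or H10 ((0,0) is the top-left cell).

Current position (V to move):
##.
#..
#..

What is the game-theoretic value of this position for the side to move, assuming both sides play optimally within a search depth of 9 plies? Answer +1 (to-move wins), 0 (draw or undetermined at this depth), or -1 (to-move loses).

value(##./#../#.., V) = +1

p1 V@[##./#../#..]: V02[###/#.#/#..]-1 V11[##./##./##.]+1* V12[##./#.#/#.#]+1
p2 H@[##./##./##.] terminal -1; root [##./#../#..] d9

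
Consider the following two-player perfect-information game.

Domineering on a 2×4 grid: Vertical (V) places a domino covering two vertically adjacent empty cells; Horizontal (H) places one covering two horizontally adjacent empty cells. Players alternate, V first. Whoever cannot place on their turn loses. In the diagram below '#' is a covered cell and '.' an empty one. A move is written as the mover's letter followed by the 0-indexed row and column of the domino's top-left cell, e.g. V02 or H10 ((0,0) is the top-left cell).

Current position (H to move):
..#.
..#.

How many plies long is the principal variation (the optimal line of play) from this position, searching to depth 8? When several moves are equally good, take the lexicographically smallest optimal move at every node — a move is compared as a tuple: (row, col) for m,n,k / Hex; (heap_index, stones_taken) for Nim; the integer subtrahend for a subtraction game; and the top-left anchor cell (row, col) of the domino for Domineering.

[..#./..#.] H move#1: H00:+1/###./..#.*, H10:+1/..#./###.
[###./..#.] V move#2: V03:-1/####/..##*
[####/..##] H move#3: H10:+1/####/####*
[####/####] end (terminal -1, V#4); searched ..#./..#. to 8

PV length from [..#./..#.]: 3 plies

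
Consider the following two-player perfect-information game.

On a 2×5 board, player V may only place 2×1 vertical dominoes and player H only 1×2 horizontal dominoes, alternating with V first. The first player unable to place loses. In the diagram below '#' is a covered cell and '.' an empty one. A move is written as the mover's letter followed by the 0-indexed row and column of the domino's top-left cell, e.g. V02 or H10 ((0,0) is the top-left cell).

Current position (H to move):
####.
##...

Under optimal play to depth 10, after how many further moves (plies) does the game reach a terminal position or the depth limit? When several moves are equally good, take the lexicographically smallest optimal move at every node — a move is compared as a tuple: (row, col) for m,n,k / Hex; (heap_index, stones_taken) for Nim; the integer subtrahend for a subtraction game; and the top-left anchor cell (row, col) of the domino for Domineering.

[####./##...] H move#1: H12:-1/####./####., H13:+1/####./##.##*
[####./##.##] end (terminal -1, V#2); searched ####./##... to 10

PV length from [####./##...]: 1 ply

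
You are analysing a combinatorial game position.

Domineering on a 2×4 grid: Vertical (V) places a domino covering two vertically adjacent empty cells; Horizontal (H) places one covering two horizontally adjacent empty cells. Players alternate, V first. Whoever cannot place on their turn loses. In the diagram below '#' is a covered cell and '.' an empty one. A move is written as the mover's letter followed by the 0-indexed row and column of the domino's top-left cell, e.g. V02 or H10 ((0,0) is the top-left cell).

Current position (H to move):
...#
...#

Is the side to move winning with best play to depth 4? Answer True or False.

[...#/...#] H move#1: H00:+1/##.#/...#*, H01:+1/.###/...#, H10:+1/...#/##.#, H11:+1/...#/.###
[##.#/...#] V move#2: V02:-1/####/..##*
[####/..##] H move#3: H10:+1/####/####*
[####/####] end (terminal -1, V#4); searched ...#/...# to 4

H winning at [...#/...#]: True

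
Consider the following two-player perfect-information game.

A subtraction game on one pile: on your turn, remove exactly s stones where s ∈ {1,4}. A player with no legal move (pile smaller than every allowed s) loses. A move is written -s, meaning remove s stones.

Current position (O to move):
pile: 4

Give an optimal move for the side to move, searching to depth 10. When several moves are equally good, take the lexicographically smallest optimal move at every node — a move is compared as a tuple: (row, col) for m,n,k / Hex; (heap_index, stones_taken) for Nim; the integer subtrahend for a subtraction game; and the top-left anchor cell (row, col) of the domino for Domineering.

O's best at [4]: -4

p1 O@[4]: -1[3]-1 -4[0]+1*
p2 X@[0] terminal -1; root [4] d10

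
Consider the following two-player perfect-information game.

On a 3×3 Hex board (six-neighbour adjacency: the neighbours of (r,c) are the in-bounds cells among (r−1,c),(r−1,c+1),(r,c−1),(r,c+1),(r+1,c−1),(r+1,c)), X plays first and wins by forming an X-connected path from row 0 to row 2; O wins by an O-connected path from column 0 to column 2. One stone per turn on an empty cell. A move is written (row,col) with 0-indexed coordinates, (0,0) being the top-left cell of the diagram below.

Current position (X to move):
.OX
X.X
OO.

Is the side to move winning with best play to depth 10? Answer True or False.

ply 1, X at .OX/X.X/OO. | (0,0)=-1→XOX/X.X/OO.; (1,1)=-1→.OX/XXX/OO.; (2,2)=+1→.OX/X.X/OOX*
ply 2: .OX/X.X/OOX is terminal -1 (O); from .OX/X.X/OO. depth 10

X winning at [.OX/X.X/OO.]: True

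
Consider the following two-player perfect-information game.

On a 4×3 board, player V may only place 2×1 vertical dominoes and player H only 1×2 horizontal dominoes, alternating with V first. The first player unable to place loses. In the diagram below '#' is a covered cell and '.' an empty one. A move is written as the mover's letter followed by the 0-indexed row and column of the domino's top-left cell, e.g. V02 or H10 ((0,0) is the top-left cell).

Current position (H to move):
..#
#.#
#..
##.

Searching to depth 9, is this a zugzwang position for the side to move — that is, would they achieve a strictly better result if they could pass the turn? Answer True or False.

zugzwang(..#/#.#/#../##., H) = False

[..#/#.#/#../##.] H move#1: H00:-1/###/#.#/#../##.*, H21:-1/..#/#.#/###/##.
[###/#.#/#../##.] V move#2: V11:+1/###/###/##./##.*, V22:+1/###/#.#/#.#/###
[###/###/##./##.] end (terminal -1, H#3); searched ..#/#.#/#../##. to 9
pass branch (V moves first from the same position):
  | [..#/#.#/#../##.] V move#1: V01:-1/.##/###/#../##., V11:+1/..#/###/##./##.*, V22:+1/..#/#.#/#.#/###
  | [..#/###/##./##.] H move#2: H00:-1/###/###/##./##.*
  | [###/###/##./##.] V move#3: V22:+1/###/###/###/###*
  | [###/###/###/###] end (terminal -1, H#4); searched ..#/#.#/#../##. to 9
H moving scores -1; H passing scores -1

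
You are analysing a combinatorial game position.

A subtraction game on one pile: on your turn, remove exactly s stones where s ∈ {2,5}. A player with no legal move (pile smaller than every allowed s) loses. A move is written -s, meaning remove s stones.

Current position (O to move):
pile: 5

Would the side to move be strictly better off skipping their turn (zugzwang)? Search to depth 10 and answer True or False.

ply 1, O at 5 | -2=-1→3; -5=+1→0*
ply 2: 0 is terminal -1 (X); from 5 depth 10
suppose O passes — search the same position with X to move:
pass> ply 1, X at 5 | -2=-1→3; -5=+1→0*
pass> ply 2: 0 is terminal -1 (O); from 5 depth 10
for O: play +1, pass -1

zugzwang(5, O) = False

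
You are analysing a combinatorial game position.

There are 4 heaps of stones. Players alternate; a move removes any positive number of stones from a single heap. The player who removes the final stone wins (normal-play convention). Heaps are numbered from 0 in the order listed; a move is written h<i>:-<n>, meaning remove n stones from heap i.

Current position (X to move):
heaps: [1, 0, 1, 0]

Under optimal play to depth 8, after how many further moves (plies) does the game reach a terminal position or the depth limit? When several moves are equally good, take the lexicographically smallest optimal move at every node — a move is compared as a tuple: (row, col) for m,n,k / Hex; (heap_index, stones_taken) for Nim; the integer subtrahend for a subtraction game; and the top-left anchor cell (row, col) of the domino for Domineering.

p1 X@[(1,0,1,0)]: h0:-1[(0,0,1,0)]-1* h2:-1[(1,0,0,0)]-1
p2 O@[(0,0,1,0)]: h2:-1[(0,0,0,0)]+1*
p3 X@[(0,0,0,0)] terminal -1; root [(1,0,1,0)] d8

PV length from [(1,0,1,0)]: 2 plies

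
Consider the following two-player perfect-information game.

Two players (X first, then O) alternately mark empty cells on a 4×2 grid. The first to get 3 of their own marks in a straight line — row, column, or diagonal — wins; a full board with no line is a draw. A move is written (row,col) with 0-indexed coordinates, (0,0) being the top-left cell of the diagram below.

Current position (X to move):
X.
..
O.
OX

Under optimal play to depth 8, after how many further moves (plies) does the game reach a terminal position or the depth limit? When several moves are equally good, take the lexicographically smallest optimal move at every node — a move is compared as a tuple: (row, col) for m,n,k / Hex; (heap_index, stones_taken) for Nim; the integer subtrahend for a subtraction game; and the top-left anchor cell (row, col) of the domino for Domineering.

PV length from [X./../O./OX]: 4 plies

p1 X@[X./../O./OX]: (0,1)[XX/../O./OX]-1 (1,0)[X./X./O./OX]+0* (1,1)[X./.X/O./OX]-1 (2,1)[X./../OX/OX]-1
p2 O@[X./X./O./OX]: (0,1)[XO/X./O./OX]+0* (1,1)[X./XO/O./OX]+0 (2,1)[X./X./OO/OX]+0
p3 X@[XO/X./O./OX]: (1,1)[XO/XX/O./OX]+0* (2,1)[XO/X./OX/OX]+0
p4 O@[XO/XX/O./OX]: (2,1)[XO/XX/OO/OX]+0*
p5 X@[XO/XX/OO/OX] terminal +0; root [X./../O./OX] d8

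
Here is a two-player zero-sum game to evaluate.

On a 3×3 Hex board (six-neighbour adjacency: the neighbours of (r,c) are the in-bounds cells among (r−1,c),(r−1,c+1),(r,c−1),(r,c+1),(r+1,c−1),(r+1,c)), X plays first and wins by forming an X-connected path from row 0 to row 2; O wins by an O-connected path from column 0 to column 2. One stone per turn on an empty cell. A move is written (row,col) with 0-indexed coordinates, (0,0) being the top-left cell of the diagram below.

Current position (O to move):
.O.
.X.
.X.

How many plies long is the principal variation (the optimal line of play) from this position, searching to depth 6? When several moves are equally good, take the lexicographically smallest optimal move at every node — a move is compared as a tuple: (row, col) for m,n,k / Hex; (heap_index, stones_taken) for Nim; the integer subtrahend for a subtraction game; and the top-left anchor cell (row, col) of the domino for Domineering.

PV length from [.O./.X./.X.]: 3 plies

[.O./.X./.X.] O move#1: (0,0):-1/OO./.X./.X., (0,2):+1/.OO/.X./.X.*, (1,0):-1/.O./OX./.X., (1,2):-1/.O./.XO/.X., (2,0):-1/.O./.X./OX., (2,2):-1/.O./.X./.XO
[.OO/.X./.X.] X move#2: (0,0):-1/XOO/.X./.X.*, (1,0):-1/.OO/XX./.X., (1,2):-1/.OO/.XX/.X., (2,0):-1/.OO/.X./XX., (2,2):-1/.OO/.X./.XX
[XOO/.X./.X.] O move#3: (1,0):+1/XOO/OX./.X.*, (1,2):-1/XOO/.XO/.X., (2,0):-1/XOO/.X./OX., (2,2):-1/XOO/.X./.XO
[XOO/OX./.X.] end (terminal -1, X#4); searched .O./.X./.X. to 6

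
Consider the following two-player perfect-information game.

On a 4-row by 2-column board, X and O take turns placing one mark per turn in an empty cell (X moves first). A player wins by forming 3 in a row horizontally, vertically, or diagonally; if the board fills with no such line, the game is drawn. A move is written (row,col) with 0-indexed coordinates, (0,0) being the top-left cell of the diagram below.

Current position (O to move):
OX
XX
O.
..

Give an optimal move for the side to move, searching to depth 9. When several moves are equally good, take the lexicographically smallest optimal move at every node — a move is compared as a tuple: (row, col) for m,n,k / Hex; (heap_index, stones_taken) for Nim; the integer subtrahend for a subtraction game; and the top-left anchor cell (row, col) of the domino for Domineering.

O's best at [OX/XX/O./..]: (2,1)

p1 O@[OX/XX/O./..]: (2,1)[OX/XX/OO/..]+0* (3,0)[OX/XX/O./O.]-1 (3,1)[OX/XX/O./.O]-1
p2 X@[OX/XX/OO/..]: (3,0)[OX/XX/OO/X.]+0* (3,1)[OX/XX/OO/.X]+0
p3 O@[OX/XX/OO/X.]: (3,1)[OX/XX/OO/XO]+0*
p4 X@[OX/XX/OO/XO] terminal +0; root [OX/XX/O./..] d9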